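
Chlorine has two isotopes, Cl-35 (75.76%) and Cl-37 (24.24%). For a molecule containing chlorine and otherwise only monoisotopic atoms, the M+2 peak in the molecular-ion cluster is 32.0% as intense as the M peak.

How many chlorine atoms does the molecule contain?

With n Cl atoms, P(M+2)/P(M) = C(n,1)·p^(n−1)q / p^n = n·q/p = n · 0.2424/0.7576.
n = 0.320 × 0.7576/0.2424 = 1.00 ≈ 1

1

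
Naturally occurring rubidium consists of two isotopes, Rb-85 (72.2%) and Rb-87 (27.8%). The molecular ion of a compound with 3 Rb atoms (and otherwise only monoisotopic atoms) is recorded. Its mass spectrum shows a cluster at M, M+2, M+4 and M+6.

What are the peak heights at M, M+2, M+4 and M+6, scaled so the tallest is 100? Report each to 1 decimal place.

The 3 Rb atoms are independent, so intensities follow the terms of (0.722 + 0.278)^3.
P(M) = 0.722^3 = 0.376367
P(M+2) = 3 × 0.722^2 × 0.278^1 = 0.434751
P(M+4) = 3 × 0.722^1 × 0.278^2 = 0.167397
P(M+6) = 0.278^3 = 0.021485
The M+2 peak is largest (0.434751); scaling to 100 gives 86.6 : 100.0 : 38.5 : 4.9.

86.6 : 100.0 : 38.5 : 4.9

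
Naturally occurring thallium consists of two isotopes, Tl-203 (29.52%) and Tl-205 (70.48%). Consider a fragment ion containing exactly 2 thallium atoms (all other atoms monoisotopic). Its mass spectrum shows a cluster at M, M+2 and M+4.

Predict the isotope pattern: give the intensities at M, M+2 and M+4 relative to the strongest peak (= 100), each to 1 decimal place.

17.5 : 83.8 : 100.0

Each Tl atom is independently Tl-203 (p = 0.2952) or Tl-205 (q = 0.7048); the cluster is the binomial expansion (p + q)^2.
P(M) = 0.2952^2 = 0.087143
P(M+2) = 2 × 0.2952^1 × 0.7048^1 = 0.416114
P(M+4) = 0.7048^2 = 0.496743
The M+4 peak is largest (0.496743); scaling to 100 gives 17.5 : 83.8 : 100.0.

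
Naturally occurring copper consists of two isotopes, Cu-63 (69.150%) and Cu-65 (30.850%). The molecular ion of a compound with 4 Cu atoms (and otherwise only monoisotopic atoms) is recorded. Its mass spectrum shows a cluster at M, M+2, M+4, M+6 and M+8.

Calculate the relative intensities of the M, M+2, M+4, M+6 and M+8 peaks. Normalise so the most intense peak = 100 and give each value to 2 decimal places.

Expanding (0.69150 + 0.30850)^4:
P(M) = 0.69150^4 = 0.228649
P(M+2) = 4 × 0.69150^3 × 0.30850^1 = 0.408030
P(M+4) = 6 × 0.69150^2 × 0.30850^2 = 0.273052
P(M+6) = 4 × 0.69150^1 × 0.30850^3 = 0.081212
P(M+8) = 0.30850^4 = 0.009058
The M+2 peak is largest (0.408030); scaling to 100 gives 56.04 : 100.00 : 66.92 : 19.90 : 2.22.

56.04 : 100.00 : 66.92 : 19.90 : 2.22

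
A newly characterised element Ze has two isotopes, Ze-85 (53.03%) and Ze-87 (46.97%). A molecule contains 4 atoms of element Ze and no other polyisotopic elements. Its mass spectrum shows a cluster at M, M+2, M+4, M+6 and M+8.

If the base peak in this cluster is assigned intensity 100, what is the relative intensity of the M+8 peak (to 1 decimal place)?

Term probabilities: M 0.0791, M+2 0.2802, M+4 0.3723, M+6 0.2198, M+8 0.0487. Base peak = M+4.
P(M+4) = C(4,2) × 0.5303^2 × 0.4697^2 = 6 × 0.28121809 × 0.22061809 = 0.372251 (base)
P(M+8) = C(4,4) × 0.5303^0 × 0.4697^4 = 1 × 1.0000 × 0.04867234 = 0.048672
Relative intensity = 0.048672 / 0.372251 × 100 = 13.1

13.1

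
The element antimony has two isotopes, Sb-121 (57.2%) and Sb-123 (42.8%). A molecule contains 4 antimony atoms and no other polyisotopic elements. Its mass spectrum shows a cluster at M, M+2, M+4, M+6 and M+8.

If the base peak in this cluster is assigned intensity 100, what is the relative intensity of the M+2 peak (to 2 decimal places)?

(0.572 + 0.428)^4 gives M 0.1070, M+2 0.3204, M+4 0.3596, M+6 0.1794, M+8 0.0336; the largest is M+4.
P(M+4) = C(4,2) × 0.572^2 × 0.428^2 = 6 × 0.327184 × 0.183184 = 0.359609 (base)
P(M+2) = C(4,1) × 0.572^3 × 0.428^1 = 4 × 0.18714925 × 0.4280 = 0.320400
Relative intensity = 0.320400 / 0.359609 × 100 = 89.10

89.10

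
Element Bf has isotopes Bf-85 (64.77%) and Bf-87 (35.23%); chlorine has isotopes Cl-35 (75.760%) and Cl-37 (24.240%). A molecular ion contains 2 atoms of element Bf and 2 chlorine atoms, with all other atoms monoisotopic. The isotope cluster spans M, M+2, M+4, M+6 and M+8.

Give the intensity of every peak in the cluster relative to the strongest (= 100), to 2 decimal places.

57.88 : 100.00 : 63.34 : 17.40 : 1.75

Element Bf pattern (n=2): 0.41951529 : 0.45636942 : 0.12411529
Chlorine pattern (n=2): 0.57395776 : 0.36728448 : 0.05875776
Convolve the two distributions (both contribute in 2-u steps):
  M: 0.41951529×0.57395776 = 0.240784
  M+2: 0.41951529×0.36728448 + 0.45636942×0.57395776 = 0.416018
  M+4: 0.41951529×0.05875776 + 0.45636942×0.36728448 + 0.12411529×0.57395776 = 0.263504
  M+6: 0.45636942×0.05875776 + 0.12411529×0.36728448 = 0.072401
  M+8: 0.12411529×0.05875776 = 0.007293
Scale to base peak (0.416018) = 100: 57.88 : 100.00 : 63.34 : 17.40 : 1.75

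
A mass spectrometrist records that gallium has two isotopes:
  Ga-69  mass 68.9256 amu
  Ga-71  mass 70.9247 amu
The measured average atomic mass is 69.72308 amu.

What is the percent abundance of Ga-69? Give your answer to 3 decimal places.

60.108%

Let x be the fractional abundance of Ga-69; then Ga-71 has abundance 1 − x.
68.9256·x + 70.9247·(1 − x) = 69.72308
(68.9256 − 70.9247)·x = 69.72308 − 70.9247
x = -1.20162 / -1.9991 = 0.60108 → 60.108% Ga-69, 39.892% Ga-71.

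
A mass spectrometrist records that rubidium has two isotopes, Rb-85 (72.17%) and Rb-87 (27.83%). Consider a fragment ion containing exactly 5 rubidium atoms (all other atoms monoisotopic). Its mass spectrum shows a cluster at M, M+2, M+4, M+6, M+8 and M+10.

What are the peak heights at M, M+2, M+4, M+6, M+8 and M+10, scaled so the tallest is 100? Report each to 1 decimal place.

Expanding (0.7217 + 0.2783)^5:
P(M) = 0.7217^5 = 0.195787
P(M+2) = 5 × 0.7217^4 × 0.2783^1 = 0.377494
P(M+4) = 10 × 0.7217^3 × 0.2783^2 = 0.291136
P(M+6) = 10 × 0.7217^2 × 0.2783^3 = 0.112267
P(M+8) = 5 × 0.7217^1 × 0.2783^4 = 0.021646
P(M+10) = 0.2783^5 = 0.001669
The M+2 peak is largest (0.377494); scaling to 100 gives 51.9 : 100.0 : 77.1 : 29.7 : 5.7 : 0.4.

51.9 : 100.0 : 77.1 : 29.7 : 5.7 : 0.4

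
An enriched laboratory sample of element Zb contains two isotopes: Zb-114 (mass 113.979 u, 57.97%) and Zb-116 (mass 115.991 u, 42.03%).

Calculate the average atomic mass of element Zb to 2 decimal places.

The abundance-weighted mean is 0.5797 × 113.979 + 0.4203 × 115.991
= 66.0736 + 48.7510 = 114.8246 u

114.82 u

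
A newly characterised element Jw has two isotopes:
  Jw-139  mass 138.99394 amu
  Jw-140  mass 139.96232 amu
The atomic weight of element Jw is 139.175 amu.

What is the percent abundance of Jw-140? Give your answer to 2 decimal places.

18.70%

With x = fraction of Jw-139 (so Jw-140 is 1 − x):
138.99394·x + 139.96232·(1 − x) = 139.175
(138.99394 − 139.96232)·x = 139.175 − 139.96232
x = -0.78732 / -0.96838 = 0.81303 → 81.30% Jw-139, 18.70% Jw-140.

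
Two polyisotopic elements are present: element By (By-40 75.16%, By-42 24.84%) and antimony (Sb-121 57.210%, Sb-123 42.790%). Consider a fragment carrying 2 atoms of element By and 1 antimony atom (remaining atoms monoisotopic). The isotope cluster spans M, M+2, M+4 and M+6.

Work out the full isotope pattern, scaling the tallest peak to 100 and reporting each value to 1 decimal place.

71.0 : 100.0 : 42.8 : 5.8

Element By pattern (n=2): 0.56490256 : 0.37339488 : 0.06170256
Antimony pattern (n=1): 0.5721 : 0.4279
Convolve the two distributions (both contribute in 2-u steps):
  M: 0.56490256×0.5721 = 0.323181
  M+2: 0.56490256×0.4279 + 0.37339488×0.5721 = 0.455341
  M+4: 0.37339488×0.4279 + 0.06170256×0.5721 = 0.195076
  M+6: 0.06170256×0.4279 = 0.026403
Scale to base peak (0.455341) = 100: 71.0 : 100.0 : 42.8 : 5.8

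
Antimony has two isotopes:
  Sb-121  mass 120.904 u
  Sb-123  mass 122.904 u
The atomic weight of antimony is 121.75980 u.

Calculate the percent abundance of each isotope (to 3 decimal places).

Let x be the fractional abundance of Sb-121; then Sb-123 has abundance 1 − x.
120.904·x + 122.904·(1 − x) = 121.75980
(120.904 − 122.904)·x = 121.75980 − 122.904
x = -1.14420 / -2.000 = 0.57210 → 57.210% Sb-121, 42.790% Sb-123.

Sb-121: 57.210%, Sb-123: 42.790%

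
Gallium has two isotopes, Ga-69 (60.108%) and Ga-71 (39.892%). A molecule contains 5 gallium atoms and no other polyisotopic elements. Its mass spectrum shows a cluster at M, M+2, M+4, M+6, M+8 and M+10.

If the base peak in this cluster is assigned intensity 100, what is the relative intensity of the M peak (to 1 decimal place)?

(0.60108 + 0.39892)^5 gives M 0.0785, M+2 0.2604, M+4 0.3456, M+6 0.2294, M+8 0.0761, M+10 0.0101; the largest is M+4.
P(M+4) = C(5,2) × 0.60108^3 × 0.39892^2 = 10 × 0.2171685 × 0.15913717 = 0.345596 (base)
P(M) = C(5,0) × 0.60108^5 × 0.39892^0 = 1 × 0.07846236 × 1.0000 = 0.078462
Relative intensity = 0.078462 / 0.345596 × 100 = 22.7

22.7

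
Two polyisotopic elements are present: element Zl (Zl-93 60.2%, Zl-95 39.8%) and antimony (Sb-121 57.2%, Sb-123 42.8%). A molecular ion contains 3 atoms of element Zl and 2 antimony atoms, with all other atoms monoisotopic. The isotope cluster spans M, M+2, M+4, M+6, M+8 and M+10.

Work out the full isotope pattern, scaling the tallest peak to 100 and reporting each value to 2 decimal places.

20.66 : 71.91 : 100.00 : 69.47 : 24.11 : 3.34

Element Zl pattern (n=3): 0.21816721 : 0.43271038 : 0.28607762 : 0.06304479
Antimony pattern (n=2): 0.327184 : 0.489632 : 0.183184
Convolve the two distributions (both contribute in 2-u steps):
  M: 0.21816721×0.327184 = 0.071381
  M+2: 0.21816721×0.489632 + 0.43271038×0.327184 = 0.248398
  M+4: 0.21816721×0.183184 + 0.43271038×0.489632 + 0.28607762×0.327184 = 0.345434
  M+6: 0.43271038×0.183184 + 0.28607762×0.489632 + 0.06304479×0.327184 = 0.239966
  M+8: 0.28607762×0.183184 + 0.06304479×0.489632 = 0.083274
  M+10: 0.06304479×0.183184 = 0.011549
Scale to base peak (0.345434) = 100: 20.66 : 71.91 : 100.00 : 69.47 : 24.11 : 3.34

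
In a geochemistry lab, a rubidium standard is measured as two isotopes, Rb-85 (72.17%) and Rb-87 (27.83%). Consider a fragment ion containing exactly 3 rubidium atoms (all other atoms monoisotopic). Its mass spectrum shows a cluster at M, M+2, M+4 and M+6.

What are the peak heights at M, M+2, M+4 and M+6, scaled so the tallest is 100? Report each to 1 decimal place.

86.4 : 100.0 : 38.6 : 5.0

Expanding (0.7217 + 0.2783)^3:
P(M) = 0.7217^3 = 0.375898
P(M+2) = 3 × 0.7217^2 × 0.2783^1 = 0.434858
P(M+4) = 3 × 0.7217^1 × 0.2783^2 = 0.167689
P(M+6) = 0.2783^3 = 0.021555
The M+2 peak is largest (0.434858); scaling to 100 gives 86.4 : 100.0 : 38.6 : 5.0.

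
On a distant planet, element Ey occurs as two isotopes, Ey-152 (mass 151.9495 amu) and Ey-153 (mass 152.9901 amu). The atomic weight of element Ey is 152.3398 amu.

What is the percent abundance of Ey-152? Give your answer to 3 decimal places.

Let x be the fractional abundance of Ey-152; then Ey-153 has abundance 1 − x.
151.9495·x + 152.9901·(1 − x) = 152.3398
(151.9495 − 152.9901)·x = 152.3398 − 152.9901
x = -0.6503 / -1.0406 = 0.62493 → 62.493% Ey-152, 37.507% Ey-153.

62.493%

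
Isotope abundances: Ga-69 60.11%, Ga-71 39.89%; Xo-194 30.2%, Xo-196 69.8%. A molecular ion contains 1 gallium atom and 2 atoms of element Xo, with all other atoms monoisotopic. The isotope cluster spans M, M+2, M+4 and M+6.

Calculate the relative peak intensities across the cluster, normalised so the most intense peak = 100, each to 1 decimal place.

Gallium pattern (n=1): 0.6011 : 0.3989
Element Xo pattern (n=2): 0.091204 : 0.421592 : 0.487204
Convolve the two distributions (both contribute in 2-u steps):
  M: 0.6011×0.091204 = 0.054823
  M+2: 0.6011×0.421592 + 0.3989×0.091204 = 0.289800
  M+4: 0.6011×0.487204 + 0.3989×0.421592 = 0.461031
  M+6: 0.3989×0.487204 = 0.194346
Scale to base peak (0.461031) = 100: 11.9 : 62.9 : 100.0 : 42.2

11.9 : 62.9 : 100.0 : 42.2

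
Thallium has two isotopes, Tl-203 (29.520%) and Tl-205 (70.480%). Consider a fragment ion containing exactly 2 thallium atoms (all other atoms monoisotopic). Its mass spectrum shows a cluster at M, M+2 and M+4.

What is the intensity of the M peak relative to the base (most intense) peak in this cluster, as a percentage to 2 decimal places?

17.54%

Term probabilities: M 0.0871, M+2 0.4161, M+4 0.4967. Base peak = M+4.
P(M+4) = C(2,2) × 0.29520^0 × 0.70480^2 = 1 × 1.0000 × 0.49674304 = 0.496743 (base)
P(M) = C(2,0) × 0.29520^2 × 0.70480^0 = 1 × 0.08714304 × 1.0000 = 0.087143
Relative intensity = 0.087143 / 0.496743 × 100 = 17.54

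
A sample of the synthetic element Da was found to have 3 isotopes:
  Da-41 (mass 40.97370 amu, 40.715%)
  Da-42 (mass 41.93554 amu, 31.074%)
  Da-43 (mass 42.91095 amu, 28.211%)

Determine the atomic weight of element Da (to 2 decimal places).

Ar = Σ fᵢ·mᵢ = 0.40715 × 40.97370 + 0.31074 × 41.93554 + 0.28211 × 42.91095
= 16.682442 + 13.031050 + 12.105608 = 41.819100 amu

41.82 amu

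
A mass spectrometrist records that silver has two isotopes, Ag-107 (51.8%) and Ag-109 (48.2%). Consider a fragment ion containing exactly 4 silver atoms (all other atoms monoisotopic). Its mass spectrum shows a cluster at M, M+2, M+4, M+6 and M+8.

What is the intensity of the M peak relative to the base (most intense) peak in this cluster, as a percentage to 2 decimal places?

Binomial terms of (0.518 + 0.482)^4: M 0.0720, M+2 0.2680, M+4 0.3740, M+6 0.2320, M+8 0.0540 → M+4 is the base peak.
P(M+4) = C(4,2) × 0.518^2 × 0.482^2 = 6 × 0.268324 × 0.232324 = 0.374029 (base)
P(M) = C(4,0) × 0.518^4 × 0.482^0 = 1 × 0.07199777 × 1.0000 = 0.071998
Relative intensity = 0.071998 / 0.374029 × 100 = 19.25

19.25%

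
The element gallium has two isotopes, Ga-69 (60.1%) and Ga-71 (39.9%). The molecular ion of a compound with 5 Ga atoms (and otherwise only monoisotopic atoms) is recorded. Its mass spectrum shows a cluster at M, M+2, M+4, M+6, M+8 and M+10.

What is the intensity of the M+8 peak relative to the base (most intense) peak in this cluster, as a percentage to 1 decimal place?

22.0%

(0.601 + 0.399)^5 gives M 0.0784, M+2 0.2603, M+4 0.3456, M+6 0.2294, M+8 0.0762, M+10 0.0101; the largest is M+4.
P(M+4) = C(5,2) × 0.601^3 × 0.399^2 = 10 × 0.2170818 × 0.159201 = 0.345596 (base)
P(M+8) = C(5,4) × 0.601^1 × 0.399^4 = 5 × 0.6010 × 0.02534496 = 0.076162
Relative intensity = 0.076162 / 0.345596 × 100 = 22.0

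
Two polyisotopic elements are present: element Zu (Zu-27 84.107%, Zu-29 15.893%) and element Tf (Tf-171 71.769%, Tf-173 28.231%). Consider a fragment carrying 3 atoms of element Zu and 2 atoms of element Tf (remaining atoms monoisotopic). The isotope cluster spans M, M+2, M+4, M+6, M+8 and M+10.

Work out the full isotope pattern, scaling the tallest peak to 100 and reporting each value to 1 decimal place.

73.9 : 100.0 : 52.3 : 13.2 : 1.6 : 0.1

Element Zu pattern (n=3): 0.59497186 : 0.33728065 : 0.06373312 : 0.00401437
Element Tf pattern (n=2): 0.51507894 : 0.40522213 : 0.07969894
Convolve the two distributions (both contribute in 2-u steps):
  M: 0.59497186×0.51507894 = 0.306457
  M+2: 0.59497186×0.40522213 + 0.33728065×0.51507894 = 0.414822
  M+4: 0.59497186×0.07969894 + 0.33728065×0.40522213 + 0.06373312×0.51507894 = 0.216920
  M+6: 0.33728065×0.07969894 + 0.06373312×0.40522213 + 0.00401437×0.51507894 = 0.054775
  M+8: 0.06373312×0.07969894 + 0.00401437×0.40522213 = 0.006706
  M+10: 0.00401437×0.07969894 = 0.000320
Scale to base peak (0.414822) = 100: 73.9 : 100.0 : 52.3 : 13.2 : 1.6 : 0.1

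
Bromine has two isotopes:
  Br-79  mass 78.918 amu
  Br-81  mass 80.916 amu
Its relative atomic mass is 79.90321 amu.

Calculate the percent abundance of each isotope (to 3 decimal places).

Let x be the fractional abundance of Br-79; then Br-81 has abundance 1 − x.
78.918·x + 80.916·(1 − x) = 79.90321
(78.918 − 80.916)·x = 79.90321 − 80.916
x = -1.01279 / -1.998 = 0.50690 → 50.690% Br-79, 49.310% Br-81.

Br-79: 50.690%, Br-81: 49.310%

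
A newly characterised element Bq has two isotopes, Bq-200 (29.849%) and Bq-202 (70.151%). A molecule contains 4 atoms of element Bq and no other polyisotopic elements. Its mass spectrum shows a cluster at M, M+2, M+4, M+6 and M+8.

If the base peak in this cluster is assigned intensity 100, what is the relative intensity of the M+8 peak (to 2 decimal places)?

58.75

(0.29849 + 0.70151)^4 gives M 0.0079, M+2 0.0746, M+4 0.2631, M+6 0.4122, M+8 0.2422; the largest is M+6.
P(M+6) = C(4,3) × 0.29849^1 × 0.70151^3 = 4 × 0.29849 × 0.34522449 = 0.412184 (base)
P(M+8) = C(4,4) × 0.29849^0 × 0.70151^4 = 1 × 1.0000 × 0.24217843 = 0.242178
Relative intensity = 0.242178 / 0.412184 × 100 = 58.75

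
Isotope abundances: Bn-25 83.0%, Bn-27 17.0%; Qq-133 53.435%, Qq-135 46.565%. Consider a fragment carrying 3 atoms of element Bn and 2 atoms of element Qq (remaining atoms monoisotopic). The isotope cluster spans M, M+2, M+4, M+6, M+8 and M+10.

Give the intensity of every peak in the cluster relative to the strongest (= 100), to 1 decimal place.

42.4 : 100.0 : 83.0 : 29.5 : 4.7 : 0.3

Element Bn pattern (n=3): 0.571787 : 0.351339 : 0.071961 : 0.004913
Element Qq pattern (n=2): 0.28552992 : 0.49764016 : 0.21682992
Convolve the two distributions (both contribute in 2-u steps):
  M: 0.571787×0.28552992 = 0.163262
  M+2: 0.571787×0.49764016 + 0.351339×0.28552992 = 0.384862
  M+4: 0.571787×0.21682992 + 0.351339×0.49764016 + 0.071961×0.28552992 = 0.319368
  M+6: 0.351339×0.21682992 + 0.071961×0.49764016 + 0.004913×0.28552992 = 0.113394
  M+8: 0.071961×0.21682992 + 0.004913×0.49764016 = 0.018048
  M+10: 0.004913×0.21682992 = 0.001065
Scale to base peak (0.384862) = 100: 42.4 : 100.0 : 83.0 : 29.5 : 4.7 : 0.3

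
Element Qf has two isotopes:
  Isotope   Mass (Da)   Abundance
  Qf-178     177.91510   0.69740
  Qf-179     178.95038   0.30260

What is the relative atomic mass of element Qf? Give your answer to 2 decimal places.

Weight each isotope mass by its fractional abundance: 0.69740 × 177.91510 + 0.30260 × 178.95038
= 124.077991 + 54.150385 = 178.228376 Da

178.23 Da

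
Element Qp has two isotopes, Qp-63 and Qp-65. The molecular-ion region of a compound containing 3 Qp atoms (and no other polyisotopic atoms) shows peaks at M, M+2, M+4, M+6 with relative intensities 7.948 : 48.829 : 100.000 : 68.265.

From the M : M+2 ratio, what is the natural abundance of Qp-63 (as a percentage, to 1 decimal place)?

32.8%

Let p = fractional abundance of Qp-63. I(M+2)/I(M) = [C(3,1)·p^2·(1−p)] / p^3 = 3·(1−p)/p = 48.829/7.948 = 6.1436
(1−p)/p = 6.1436/3 = 2.0479  ⇒  p = 1/(1 + 2.0479) = 0.3281
Qp-63: 32.8%, Qp-65: 67.2%.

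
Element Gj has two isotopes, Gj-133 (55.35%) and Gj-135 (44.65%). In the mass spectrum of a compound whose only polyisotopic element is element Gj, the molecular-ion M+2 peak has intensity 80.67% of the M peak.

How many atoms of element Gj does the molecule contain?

With n Gj atoms, P(M+2)/P(M) = C(n,1)·p^(n−1)q / p^n = n·q/p = n · 0.4465/0.5535.
n = 0.8067 × 0.5535/0.4465 = 1.00 ≈ 1

1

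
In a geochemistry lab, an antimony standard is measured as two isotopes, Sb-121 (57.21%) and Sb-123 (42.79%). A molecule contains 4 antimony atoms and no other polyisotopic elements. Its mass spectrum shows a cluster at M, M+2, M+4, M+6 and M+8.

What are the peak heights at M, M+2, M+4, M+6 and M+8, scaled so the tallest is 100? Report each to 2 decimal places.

29.79 : 89.13 : 100.00 : 49.86 : 9.32

Expanding (0.5721 + 0.4279)^4:
P(M) = 0.5721^4 = 0.107124
P(M+2) = 4 × 0.5721^3 × 0.4279^1 = 0.320493
P(M+4) = 6 × 0.5721^2 × 0.4279^2 = 0.359567
P(M+6) = 4 × 0.5721^1 × 0.4279^3 = 0.179291
P(M+8) = 0.4279^4 = 0.033525
The M+4 peak is largest (0.359567); scaling to 100 gives 29.79 : 89.13 : 100.00 : 49.86 : 9.32.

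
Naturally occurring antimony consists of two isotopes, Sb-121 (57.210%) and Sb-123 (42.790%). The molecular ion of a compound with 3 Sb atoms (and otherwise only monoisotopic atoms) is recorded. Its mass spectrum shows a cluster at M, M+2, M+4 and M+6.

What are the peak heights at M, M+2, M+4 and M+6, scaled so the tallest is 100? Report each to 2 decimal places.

44.57 : 100.00 : 74.79 : 18.65

The 3 Sb atoms are independent, so intensities follow the terms of (0.57210 + 0.42790)^3.
P(M) = 0.57210^3 = 0.187247
P(M+2) = 3 × 0.57210^2 × 0.42790^1 = 0.420153
P(M+4) = 3 × 0.57210^1 × 0.42790^2 = 0.314252
P(M+6) = 0.42790^3 = 0.078348
The M+2 peak is largest (0.420153); scaling to 100 gives 44.57 : 100.00 : 74.79 : 18.65.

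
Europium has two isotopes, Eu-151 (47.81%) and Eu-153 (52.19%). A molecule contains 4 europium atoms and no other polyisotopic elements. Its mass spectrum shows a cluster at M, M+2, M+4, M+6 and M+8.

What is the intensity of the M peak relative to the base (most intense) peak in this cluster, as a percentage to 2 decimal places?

Binomial terms of (0.4781 + 0.5219)^4: M 0.0522, M+2 0.2281, M+4 0.3736, M+6 0.2719, M+8 0.0742 → M+4 is the base peak.
P(M+4) = C(4,2) × 0.4781^2 × 0.5219^2 = 6 × 0.22857961 × 0.27237961 = 0.373563 (base)
P(M) = C(4,0) × 0.4781^4 × 0.5219^0 = 1 × 0.05224864 × 1.0000 = 0.052249
Relative intensity = 0.052249 / 0.373563 × 100 = 13.99

13.99%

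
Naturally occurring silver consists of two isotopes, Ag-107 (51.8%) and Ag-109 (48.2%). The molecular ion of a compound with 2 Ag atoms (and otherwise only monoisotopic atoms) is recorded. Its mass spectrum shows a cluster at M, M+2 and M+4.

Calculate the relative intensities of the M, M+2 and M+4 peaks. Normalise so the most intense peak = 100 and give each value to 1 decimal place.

Expanding (0.518 + 0.482)^2:
P(M) = 0.518^2 = 0.268324
P(M+2) = 2 × 0.518^1 × 0.482^1 = 0.499352
P(M+4) = 0.482^2 = 0.232324
The M+2 peak is largest (0.499352); scaling to 100 gives 53.7 : 100.0 : 46.5.

53.7 : 100.0 : 46.5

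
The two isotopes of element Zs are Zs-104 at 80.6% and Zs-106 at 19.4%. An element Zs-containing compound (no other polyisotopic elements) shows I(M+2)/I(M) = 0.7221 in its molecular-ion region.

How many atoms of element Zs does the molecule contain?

For n independent Zs atoms, I(M+2)/I(M) = n · (abundance Zs-106) / (abundance Zs-104) = n · 0.194/0.806.
n = 0.7221 × 0.806/0.194 = 3.00 ≈ 3

3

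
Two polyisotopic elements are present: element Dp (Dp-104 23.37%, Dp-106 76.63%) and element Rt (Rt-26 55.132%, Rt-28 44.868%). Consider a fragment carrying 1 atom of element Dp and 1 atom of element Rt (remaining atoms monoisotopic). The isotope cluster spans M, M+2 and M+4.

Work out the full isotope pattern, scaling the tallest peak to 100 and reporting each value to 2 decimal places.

24.43 : 100.00 : 65.20

Element Dp pattern (n=1): 0.2337 : 0.7663
Element Rt pattern (n=1): 0.55132 : 0.44868
Convolve the two distributions (both contribute in 2-u steps):
  M: 0.2337×0.55132 = 0.128843
  M+2: 0.2337×0.44868 + 0.7663×0.55132 = 0.527333
  M+4: 0.7663×0.44868 = 0.343823
Scale to base peak (0.527333) = 100: 24.43 : 100.00 : 65.20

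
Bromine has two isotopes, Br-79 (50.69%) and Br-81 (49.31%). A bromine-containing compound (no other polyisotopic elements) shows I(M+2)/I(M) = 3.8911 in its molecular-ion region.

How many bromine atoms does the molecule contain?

For n independent Br atoms, I(M+2)/I(M) = n · (abundance Br-81) / (abundance Br-79) = n · 0.4931/0.5069.
n = 3.8911 × 0.5069/0.4931 = 4.00 ≈ 4

4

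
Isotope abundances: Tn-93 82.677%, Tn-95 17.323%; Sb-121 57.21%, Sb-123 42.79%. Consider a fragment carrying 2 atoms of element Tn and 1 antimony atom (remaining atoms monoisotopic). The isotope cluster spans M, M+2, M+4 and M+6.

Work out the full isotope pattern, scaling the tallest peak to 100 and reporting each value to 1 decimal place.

Element Tn pattern (n=2): 0.68354863 : 0.28644273 : 0.03000863
Antimony pattern (n=1): 0.5721 : 0.4279
Convolve the two distributions (both contribute in 2-u steps):
  M: 0.68354863×0.5721 = 0.391058
  M+2: 0.68354863×0.4279 + 0.28644273×0.5721 = 0.456364
  M+4: 0.28644273×0.4279 + 0.03000863×0.5721 = 0.139737
  M+6: 0.03000863×0.4279 = 0.012841
Scale to base peak (0.456364) = 100: 85.7 : 100.0 : 30.6 : 2.8

85.7 : 100.0 : 30.6 : 2.8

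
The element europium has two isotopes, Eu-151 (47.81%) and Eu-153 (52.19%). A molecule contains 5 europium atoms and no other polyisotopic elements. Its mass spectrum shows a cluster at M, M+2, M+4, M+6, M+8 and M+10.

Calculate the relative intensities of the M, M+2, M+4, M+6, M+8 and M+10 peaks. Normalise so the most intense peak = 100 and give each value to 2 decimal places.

Each Eu atom is independently Eu-151 (p = 0.4781) or Eu-153 (q = 0.5219); the cluster is the binomial expansion (p + q)^5.
P(M) = 0.4781^5 = 0.024980
P(M+2) = 5 × 0.4781^4 × 0.5219^1 = 0.136343
P(M+4) = 10 × 0.4781^3 × 0.5219^2 = 0.297667
P(M+6) = 10 × 0.4781^2 × 0.5219^3 = 0.324937
P(M+8) = 5 × 0.4781^1 × 0.5219^4 = 0.177353
P(M+10) = 0.5219^5 = 0.038720
The M+6 peak is largest (0.324937); scaling to 100 gives 7.69 : 41.96 : 91.61 : 100.00 : 54.58 : 11.92.

7.69 : 41.96 : 91.61 : 100.00 : 54.58 : 11.92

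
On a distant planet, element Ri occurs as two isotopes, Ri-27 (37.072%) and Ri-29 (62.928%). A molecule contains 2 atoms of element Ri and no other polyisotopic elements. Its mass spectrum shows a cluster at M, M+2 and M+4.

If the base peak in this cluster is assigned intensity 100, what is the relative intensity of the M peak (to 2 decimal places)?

29.46

(0.37072 + 0.62928)^2 gives M 0.1374, M+2 0.4666, M+4 0.3960; the largest is M+2.
P(M+2) = C(2,1) × 0.37072^1 × 0.62928^1 = 2 × 0.37072 × 0.62928 = 0.466573 (base)
P(M) = C(2,0) × 0.37072^2 × 0.62928^0 = 1 × 0.13743332 × 1.0000 = 0.137433
Relative intensity = 0.137433 / 0.466573 × 100 = 29.46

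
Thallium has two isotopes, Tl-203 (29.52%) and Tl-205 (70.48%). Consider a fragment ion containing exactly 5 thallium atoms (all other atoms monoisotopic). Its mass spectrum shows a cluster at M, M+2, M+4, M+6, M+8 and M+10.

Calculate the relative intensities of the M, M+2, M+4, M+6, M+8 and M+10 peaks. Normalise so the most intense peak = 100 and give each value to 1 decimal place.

The 5 Tl atoms are independent, so intensities follow the terms of (0.2952 + 0.7048)^5.
P(M) = 0.2952^5 = 0.002242
P(M+2) = 5 × 0.2952^4 × 0.7048^1 = 0.026761
P(M+4) = 10 × 0.2952^3 × 0.7048^2 = 0.127785
P(M+6) = 10 × 0.2952^2 × 0.7048^3 = 0.305092
P(M+8) = 5 × 0.2952^1 × 0.7048^4 = 0.364208
P(M+10) = 0.7048^5 = 0.173912
The M+8 peak is largest (0.364208); scaling to 100 gives 0.6 : 7.3 : 35.1 : 83.8 : 100.0 : 47.8.

0.6 : 7.3 : 35.1 : 83.8 : 100.0 : 47.8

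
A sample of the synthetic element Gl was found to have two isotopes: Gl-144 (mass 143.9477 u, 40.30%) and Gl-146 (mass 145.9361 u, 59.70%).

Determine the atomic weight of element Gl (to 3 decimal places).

145.135 u

Ar = Σ fᵢ·mᵢ = 0.4030 × 143.9477 + 0.5970 × 145.9361
= 58.01092 + 87.12385 = 145.13477 u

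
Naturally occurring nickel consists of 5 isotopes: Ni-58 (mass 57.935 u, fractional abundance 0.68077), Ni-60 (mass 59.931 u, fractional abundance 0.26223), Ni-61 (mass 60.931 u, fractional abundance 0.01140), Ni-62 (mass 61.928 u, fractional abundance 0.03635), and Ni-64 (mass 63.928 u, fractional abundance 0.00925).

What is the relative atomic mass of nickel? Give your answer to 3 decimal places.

58.693 u

Weight each isotope mass by its fractional abundance: 0.68077 × 57.935 + 0.26223 × 59.931 + 0.01140 × 60.931 + 0.03635 × 61.928 + 0.00925 × 63.928
= 39.4404 + 15.7157 + 0.6946 + 2.2511 + 0.5913 = 58.6931 u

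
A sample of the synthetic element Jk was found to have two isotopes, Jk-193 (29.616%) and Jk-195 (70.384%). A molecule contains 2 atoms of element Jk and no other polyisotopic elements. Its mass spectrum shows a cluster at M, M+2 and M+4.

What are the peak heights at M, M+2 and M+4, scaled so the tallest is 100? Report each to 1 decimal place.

17.7 : 84.2 : 100.0

Expanding (0.29616 + 0.70384)^2:
P(M) = 0.29616^2 = 0.087711
P(M+2) = 2 × 0.29616^1 × 0.70384^1 = 0.416899
P(M+4) = 0.70384^2 = 0.495391
The M+4 peak is largest (0.495391); scaling to 100 gives 17.7 : 84.2 : 100.0.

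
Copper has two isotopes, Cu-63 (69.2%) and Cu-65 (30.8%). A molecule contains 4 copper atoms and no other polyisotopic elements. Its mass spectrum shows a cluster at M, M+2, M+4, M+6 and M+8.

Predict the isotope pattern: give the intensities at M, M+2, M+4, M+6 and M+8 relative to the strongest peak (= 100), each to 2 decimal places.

56.17 : 100.00 : 66.76 : 19.81 : 2.20

Each Cu atom is independently Cu-63 (p = 0.692) or Cu-65 (q = 0.308); the cluster is the binomial expansion (p + q)^4.
P(M) = 0.692^4 = 0.229311
P(M+2) = 4 × 0.692^3 × 0.308^1 = 0.408253
P(M+4) = 6 × 0.692^2 × 0.308^2 = 0.272562
P(M+6) = 4 × 0.692^1 × 0.308^3 = 0.080876
P(M+8) = 0.308^4 = 0.008999
The M+2 peak is largest (0.408253); scaling to 100 gives 56.17 : 100.00 : 66.76 : 19.81 : 2.20.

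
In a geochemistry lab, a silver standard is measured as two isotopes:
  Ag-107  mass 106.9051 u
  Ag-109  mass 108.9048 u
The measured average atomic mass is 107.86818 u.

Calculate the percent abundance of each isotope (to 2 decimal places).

Writing the weighted mean with unknown fraction x of Ag-107:
106.9051·x + 108.9048·(1 − x) = 107.86818
(106.9051 − 108.9048)·x = 107.86818 − 108.9048
x = -1.03662 / -1.9997 = 0.51839 → 51.84% Ag-107, 48.16% Ag-109.

Ag-107: 51.84%, Ag-109: 48.16%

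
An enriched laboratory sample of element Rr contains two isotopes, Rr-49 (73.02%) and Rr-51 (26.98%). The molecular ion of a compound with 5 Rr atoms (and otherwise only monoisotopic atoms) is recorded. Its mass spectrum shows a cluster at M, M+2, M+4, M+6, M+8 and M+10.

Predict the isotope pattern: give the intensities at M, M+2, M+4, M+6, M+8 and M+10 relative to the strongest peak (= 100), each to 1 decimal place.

Expanding (0.7302 + 0.2698)^5:
P(M) = 0.7302^5 = 0.207591
P(M+2) = 5 × 0.7302^4 × 0.2698^1 = 0.383512
P(M+4) = 10 × 0.7302^3 × 0.2698^2 = 0.283406
P(M+6) = 10 × 0.7302^2 × 0.2698^3 = 0.104715
P(M+8) = 5 × 0.7302^1 × 0.2698^4 = 0.019345
P(M+10) = 0.2698^5 = 0.001430
The M+2 peak is largest (0.383512); scaling to 100 gives 54.1 : 100.0 : 73.9 : 27.3 : 5.0 : 0.4.

54.1 : 100.0 : 73.9 : 27.3 : 5.0 : 0.4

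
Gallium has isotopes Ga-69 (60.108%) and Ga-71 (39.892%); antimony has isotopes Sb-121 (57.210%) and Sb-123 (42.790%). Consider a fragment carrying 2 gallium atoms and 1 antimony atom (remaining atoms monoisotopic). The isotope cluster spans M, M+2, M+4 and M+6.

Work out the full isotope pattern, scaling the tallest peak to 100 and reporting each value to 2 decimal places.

Gallium pattern (n=2): 0.36129717 : 0.47956567 : 0.15913717
Antimony pattern (n=1): 0.5721 : 0.4279
Convolve the two distributions (both contribute in 2-u steps):
  M: 0.36129717×0.5721 = 0.206698
  M+2: 0.36129717×0.4279 + 0.47956567×0.5721 = 0.428959
  M+4: 0.47956567×0.4279 + 0.15913717×0.5721 = 0.296249
  M+6: 0.15913717×0.4279 = 0.068095
Scale to base peak (0.428959) = 100: 48.19 : 100.00 : 69.06 : 15.87

48.19 : 100.00 : 69.06 : 15.87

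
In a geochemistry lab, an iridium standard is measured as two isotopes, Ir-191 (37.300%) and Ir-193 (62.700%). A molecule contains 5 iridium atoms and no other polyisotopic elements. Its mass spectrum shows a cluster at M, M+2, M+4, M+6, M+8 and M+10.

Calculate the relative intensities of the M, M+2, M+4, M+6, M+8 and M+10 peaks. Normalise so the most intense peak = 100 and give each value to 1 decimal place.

The 5 Ir atoms are independent, so intensities follow the terms of (0.37300 + 0.62700)^5.
P(M) = 0.37300^5 = 0.007220
P(M+2) = 5 × 0.37300^4 × 0.62700^1 = 0.060684
P(M+4) = 10 × 0.37300^3 × 0.62700^2 = 0.204015
P(M+6) = 10 × 0.37300^2 × 0.62700^3 = 0.342942
P(M+8) = 5 × 0.37300^1 × 0.62700^4 = 0.288237
P(M+10) = 0.62700^5 = 0.096903
The M+6 peak is largest (0.342942); scaling to 100 gives 2.1 : 17.7 : 59.5 : 100.0 : 84.0 : 28.3.

2.1 : 17.7 : 59.5 : 100.0 : 84.0 : 28.3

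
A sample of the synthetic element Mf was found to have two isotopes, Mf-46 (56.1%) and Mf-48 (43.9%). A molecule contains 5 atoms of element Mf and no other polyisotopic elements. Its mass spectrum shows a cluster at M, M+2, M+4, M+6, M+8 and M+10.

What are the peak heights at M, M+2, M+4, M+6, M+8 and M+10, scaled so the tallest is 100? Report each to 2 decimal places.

16.33 : 63.90 : 100.00 : 78.25 : 30.62 : 4.79

Each Mf atom is independently Mf-46 (p = 0.561) or Mf-48 (q = 0.439); the cluster is the binomial expansion (p + q)^5.
P(M) = 0.561^5 = 0.055567
P(M+2) = 5 × 0.561^4 × 0.439^1 = 0.217413
P(M+4) = 10 × 0.561^3 × 0.439^2 = 0.340265
P(M+6) = 10 × 0.561^2 × 0.439^3 = 0.266268
P(M+8) = 5 × 0.561^1 × 0.439^4 = 0.104182
P(M+10) = 0.439^5 = 0.016305
The M+4 peak is largest (0.340265); scaling to 100 gives 16.33 : 63.90 : 100.00 : 78.25 : 30.62 : 4.79.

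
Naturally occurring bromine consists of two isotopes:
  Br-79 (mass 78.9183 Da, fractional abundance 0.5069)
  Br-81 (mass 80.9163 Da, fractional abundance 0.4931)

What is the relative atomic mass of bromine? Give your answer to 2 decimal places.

Average mass = Σ (abundance × isotope mass) = 0.5069 × 78.9183 + 0.4931 × 80.9163
= 40.00369 + 39.89983 = 79.90352 Da

79.90 Da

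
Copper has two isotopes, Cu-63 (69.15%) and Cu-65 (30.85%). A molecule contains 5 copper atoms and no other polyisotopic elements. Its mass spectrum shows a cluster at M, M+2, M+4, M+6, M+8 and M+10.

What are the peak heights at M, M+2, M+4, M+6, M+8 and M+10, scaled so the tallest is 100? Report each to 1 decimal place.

44.8 : 100.0 : 89.2 : 39.8 : 8.9 : 0.8

Each Cu atom is independently Cu-63 (p = 0.6915) or Cu-65 (q = 0.3085); the cluster is the binomial expansion (p + q)^5.
P(M) = 0.6915^5 = 0.158111
P(M+2) = 5 × 0.6915^4 × 0.3085^1 = 0.352691
P(M+4) = 10 × 0.6915^3 × 0.3085^2 = 0.314693
P(M+6) = 10 × 0.6915^2 × 0.3085^3 = 0.140394
P(M+8) = 5 × 0.6915^1 × 0.3085^4 = 0.031317
P(M+10) = 0.3085^5 = 0.002794
The M+2 peak is largest (0.352691); scaling to 100 gives 44.8 : 100.0 : 89.2 : 39.8 : 8.9 : 0.8.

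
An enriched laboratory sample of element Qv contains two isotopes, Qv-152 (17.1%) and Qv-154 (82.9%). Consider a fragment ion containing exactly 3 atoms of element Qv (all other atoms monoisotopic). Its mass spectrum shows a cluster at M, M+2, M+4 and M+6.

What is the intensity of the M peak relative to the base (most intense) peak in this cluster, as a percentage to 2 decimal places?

(0.171 + 0.829)^3 gives M 0.0050, M+2 0.0727, M+4 0.3526, M+6 0.5697; the largest is M+6.
P(M+6) = C(3,3) × 0.171^0 × 0.829^3 = 1 × 1.0000 × 0.56972279 = 0.569723 (base)
P(M) = C(3,0) × 0.171^3 × 0.829^0 = 1 × 0.00500021 × 1.0000 = 0.005000
Relative intensity = 0.005000 / 0.569723 × 100 = 0.88

0.88%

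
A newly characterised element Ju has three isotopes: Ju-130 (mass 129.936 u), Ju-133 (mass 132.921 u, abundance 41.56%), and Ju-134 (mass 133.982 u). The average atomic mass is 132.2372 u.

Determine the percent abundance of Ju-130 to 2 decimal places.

32.23%

Let x and y be the fractions of Ju-130 and Ju-134. Then x + y = 1 − 0.4156 = 0.5844 and 129.936x + 133.982y = 132.2372 − 0.4156×132.921 = 76.9952324.
Substituting: 129.936x + 133.982(0.5844 − x) = 76.9952324
(129.936 − 133.982)x = -1.3038484  ⇒  x = 0.32226, y = 0.26214
Ju-130: 32.23%, Ju-134: 26.21%.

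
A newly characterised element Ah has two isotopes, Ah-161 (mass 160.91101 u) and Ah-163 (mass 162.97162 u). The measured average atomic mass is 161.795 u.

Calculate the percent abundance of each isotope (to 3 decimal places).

Ah-161: 57.101%, Ah-163: 42.899%

Let x be the fractional abundance of Ah-161; then Ah-163 has abundance 1 − x.
160.91101·x + 162.97162·(1 − x) = 161.795
(160.91101 − 162.97162)·x = 161.795 − 162.97162
x = -1.17662 / -2.06061 = 0.57101 → 57.101% Ah-161, 42.899% Ah-163.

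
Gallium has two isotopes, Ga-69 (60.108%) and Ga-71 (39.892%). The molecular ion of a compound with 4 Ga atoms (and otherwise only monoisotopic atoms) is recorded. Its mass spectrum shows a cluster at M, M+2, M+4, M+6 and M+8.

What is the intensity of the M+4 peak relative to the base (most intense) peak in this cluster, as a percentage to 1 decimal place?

99.6%

Binomial terms of (0.60108 + 0.39892)^4: M 0.1305, M+2 0.3465, M+4 0.3450, M+6 0.1526, M+8 0.0253 → M+2 is the base peak.
P(M+2) = C(4,1) × 0.60108^3 × 0.39892^1 = 4 × 0.2171685 × 0.39892 = 0.346531 (base)
P(M+4) = C(4,2) × 0.60108^2 × 0.39892^2 = 6 × 0.36129717 × 0.15913717 = 0.344975
Relative intensity = 0.344975 / 0.346531 × 100 = 99.6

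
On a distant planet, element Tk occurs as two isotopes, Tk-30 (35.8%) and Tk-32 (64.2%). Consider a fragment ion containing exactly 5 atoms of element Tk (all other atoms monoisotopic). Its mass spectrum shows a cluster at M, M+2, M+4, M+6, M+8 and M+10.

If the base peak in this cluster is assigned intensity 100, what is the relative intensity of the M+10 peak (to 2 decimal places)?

(0.358 + 0.642)^5 gives M 0.0059, M+2 0.0527, M+4 0.1891, M+6 0.3391, M+8 0.3041, M+10 0.1091; the largest is M+6.
P(M+6) = C(5,3) × 0.358^2 × 0.642^3 = 10 × 0.128164 × 0.26460929 = 0.339134 (base)
P(M+10) = C(5,5) × 0.358^0 × 0.642^5 = 1 × 1.0000 × 0.10906242 = 0.109062
Relative intensity = 0.109062 / 0.339134 × 100 = 32.16

32.16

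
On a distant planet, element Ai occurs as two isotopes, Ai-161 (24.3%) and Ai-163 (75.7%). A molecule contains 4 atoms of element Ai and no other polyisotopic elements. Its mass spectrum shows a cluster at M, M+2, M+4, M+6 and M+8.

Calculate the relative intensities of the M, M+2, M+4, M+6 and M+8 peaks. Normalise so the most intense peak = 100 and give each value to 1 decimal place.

The 4 Ai atoms are independent, so intensities follow the terms of (0.243 + 0.757)^4.
P(M) = 0.243^4 = 0.003487
P(M+2) = 4 × 0.243^3 × 0.757^1 = 0.043448
P(M+4) = 6 × 0.243^2 × 0.757^2 = 0.203028
P(M+6) = 4 × 0.243^1 × 0.757^3 = 0.421652
P(M+8) = 0.757^4 = 0.328385
The M+6 peak is largest (0.421652); scaling to 100 gives 0.8 : 10.3 : 48.2 : 100.0 : 77.9.

0.8 : 10.3 : 48.2 : 100.0 : 77.9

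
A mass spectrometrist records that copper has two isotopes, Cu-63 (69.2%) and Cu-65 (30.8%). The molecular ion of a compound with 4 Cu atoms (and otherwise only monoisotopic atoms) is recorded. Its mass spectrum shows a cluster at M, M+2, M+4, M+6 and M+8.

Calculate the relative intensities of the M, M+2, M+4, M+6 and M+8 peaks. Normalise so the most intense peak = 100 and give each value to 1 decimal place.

56.2 : 100.0 : 66.8 : 19.8 : 2.2

Each Cu atom is independently Cu-63 (p = 0.692) or Cu-65 (q = 0.308); the cluster is the binomial expansion (p + q)^4.
P(M) = 0.692^4 = 0.229311
P(M+2) = 4 × 0.692^3 × 0.308^1 = 0.408253
P(M+4) = 6 × 0.692^2 × 0.308^2 = 0.272562
P(M+6) = 4 × 0.692^1 × 0.308^3 = 0.080876
P(M+8) = 0.308^4 = 0.008999
The M+2 peak is largest (0.408253); scaling to 100 gives 56.2 : 100.0 : 66.8 : 19.8 : 2.2.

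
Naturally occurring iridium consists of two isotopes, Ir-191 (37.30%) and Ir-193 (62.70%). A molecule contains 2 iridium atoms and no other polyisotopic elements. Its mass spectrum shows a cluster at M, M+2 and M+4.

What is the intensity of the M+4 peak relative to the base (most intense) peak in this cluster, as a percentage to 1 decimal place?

Term probabilities: M 0.1391, M+2 0.4677, M+4 0.3931. Base peak = M+2.
P(M+2) = C(2,1) × 0.3730^1 × 0.6270^1 = 2 × 0.3730 × 0.6270 = 0.467742 (base)
P(M+4) = C(2,2) × 0.3730^0 × 0.6270^2 = 1 × 1.0000 × 0.393129 = 0.393129
Relative intensity = 0.393129 / 0.467742 × 100 = 84.0

84.0%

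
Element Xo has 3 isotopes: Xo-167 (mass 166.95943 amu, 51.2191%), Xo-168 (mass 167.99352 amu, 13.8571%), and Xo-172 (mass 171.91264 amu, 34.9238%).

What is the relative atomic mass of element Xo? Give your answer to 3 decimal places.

Ar = Σ fᵢ·mᵢ = 0.512191 × 166.95943 + 0.138571 × 167.99352 + 0.349238 × 171.91264
= 85.515117 + 23.279030 + 60.038427 = 168.832574 amu

168.833 amu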